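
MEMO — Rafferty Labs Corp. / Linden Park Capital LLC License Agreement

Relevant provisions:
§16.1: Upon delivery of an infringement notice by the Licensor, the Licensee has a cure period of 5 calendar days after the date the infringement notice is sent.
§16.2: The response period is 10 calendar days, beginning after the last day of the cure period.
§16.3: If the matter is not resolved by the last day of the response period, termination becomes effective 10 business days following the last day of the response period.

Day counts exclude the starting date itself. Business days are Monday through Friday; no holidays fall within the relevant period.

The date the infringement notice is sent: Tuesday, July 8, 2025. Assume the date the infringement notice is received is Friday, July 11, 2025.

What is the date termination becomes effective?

The last day of the cure period: 5 calendar days after July 8, 2025 is July 13, 2025.
The last day of the response period: July 13, 2025 + 10 days = July 23, 2025.
From Wednesday, July 23, 2025, 10 business days (Jul 24, Jul 25, Jul 28, Jul 29, Jul 30, Jul 31, Aug 1, Aug 4, Aug 5, Aug 6, skipping weekends) brings us to Wednesday, August 6, 2025, which is the date termination becomes effective.

August 6, 2025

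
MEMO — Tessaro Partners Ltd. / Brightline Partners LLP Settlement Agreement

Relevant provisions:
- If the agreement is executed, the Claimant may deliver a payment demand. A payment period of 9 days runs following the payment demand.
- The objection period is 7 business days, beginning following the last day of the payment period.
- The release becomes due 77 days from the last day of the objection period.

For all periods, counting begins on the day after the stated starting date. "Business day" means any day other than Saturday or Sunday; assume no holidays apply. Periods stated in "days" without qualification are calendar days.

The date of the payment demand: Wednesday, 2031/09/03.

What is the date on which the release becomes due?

The last day of the payment period: 2031/09/03 + 9 days = 2031/09/12.
The last day of the objection period: 7 business days after Friday, 2031/09/12, skipping weekends — Sep 15, Sep 16, Sep 17, Sep 18, Sep 19, Sep 22, Sep 23 — lands on Tuesday, 2031/09/23.
The date on which the release becomes due: 77 calendar days after 2031/09/23 is 2031/12/09.

2031/12/09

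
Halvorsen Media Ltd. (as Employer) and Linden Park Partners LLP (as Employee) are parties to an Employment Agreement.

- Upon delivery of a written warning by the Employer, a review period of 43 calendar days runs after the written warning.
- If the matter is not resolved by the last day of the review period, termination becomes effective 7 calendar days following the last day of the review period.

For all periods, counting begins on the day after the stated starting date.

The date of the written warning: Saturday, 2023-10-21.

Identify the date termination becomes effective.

2023-12-10

The last day of the review period: 2023-10-21 + 43 days = 2023-12-03.
The date termination becomes effective: 2023-12-03 + 7 days = 2023-12-10.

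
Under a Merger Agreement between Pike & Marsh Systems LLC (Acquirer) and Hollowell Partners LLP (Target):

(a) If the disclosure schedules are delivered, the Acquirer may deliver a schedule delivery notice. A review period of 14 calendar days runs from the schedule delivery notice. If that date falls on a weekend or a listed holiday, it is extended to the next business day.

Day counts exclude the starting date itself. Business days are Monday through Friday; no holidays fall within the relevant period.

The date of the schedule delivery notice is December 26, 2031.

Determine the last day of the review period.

The last day of the review period: 14 calendar days after December 26, 2031 is January 9, 2032. January 9, 2032 is a Friday, so no roll-forward applies.

January 9, 2032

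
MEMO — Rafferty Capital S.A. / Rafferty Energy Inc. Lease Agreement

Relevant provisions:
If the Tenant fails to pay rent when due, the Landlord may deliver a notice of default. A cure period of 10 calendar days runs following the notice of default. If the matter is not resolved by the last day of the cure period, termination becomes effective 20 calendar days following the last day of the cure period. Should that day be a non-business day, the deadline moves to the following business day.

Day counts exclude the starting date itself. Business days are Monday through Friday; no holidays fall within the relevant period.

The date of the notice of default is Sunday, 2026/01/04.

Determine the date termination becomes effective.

The last day of the cure period: 10 calendar days after 2026/01/04 is 2026/01/14.
Adding 20 calendar days to 2026/01/14 gives 2026/02/03, which is the date termination becomes effective. 2026/02/03 is a Tuesday, so no roll-forward applies.

2026/02/03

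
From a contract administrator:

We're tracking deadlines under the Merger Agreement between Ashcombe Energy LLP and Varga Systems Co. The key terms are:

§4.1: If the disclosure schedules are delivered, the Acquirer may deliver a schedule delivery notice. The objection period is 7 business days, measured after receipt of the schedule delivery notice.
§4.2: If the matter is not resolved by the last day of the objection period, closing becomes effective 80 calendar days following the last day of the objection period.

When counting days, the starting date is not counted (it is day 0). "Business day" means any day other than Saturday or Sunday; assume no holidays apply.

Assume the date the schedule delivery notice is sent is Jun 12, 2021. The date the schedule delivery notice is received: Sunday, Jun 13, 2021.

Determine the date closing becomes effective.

From Sunday, Jun 13, 2021, 7 business days (Jun 14, Jun 15, Jun 16, Jun 17, Jun 18, Jun 21, Jun 22, skipping weekends) brings us to Tuesday, Jun 22, 2021, which is the last day of the objection period.
Adding 80 calendar days to Jun 22, 2021 gives Sep 10, 2021, which is the date closing becomes effective.

Sep 10, 2021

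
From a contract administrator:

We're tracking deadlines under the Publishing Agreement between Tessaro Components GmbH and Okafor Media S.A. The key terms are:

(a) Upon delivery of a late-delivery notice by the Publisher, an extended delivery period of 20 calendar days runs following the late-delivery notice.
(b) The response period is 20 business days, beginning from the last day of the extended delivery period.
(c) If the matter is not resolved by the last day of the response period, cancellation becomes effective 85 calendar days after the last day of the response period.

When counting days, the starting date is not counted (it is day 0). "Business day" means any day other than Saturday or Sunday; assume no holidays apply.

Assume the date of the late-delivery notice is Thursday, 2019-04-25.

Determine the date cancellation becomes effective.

The last day of the extended delivery period: 2019-04-25 + 20 days = 2019-05-15.
The last day of the response period: 20 business days after Wednesday, 2019-05-15, skipping weekends — May 16, May 17, May 20, May 21, …, Jun 10, Jun 11, Jun 12 — lands on Wednesday, 2019-06-12.
The date cancellation becomes effective: 85 calendar days after 2019-06-12 is 2019-09-05.

2019-09-05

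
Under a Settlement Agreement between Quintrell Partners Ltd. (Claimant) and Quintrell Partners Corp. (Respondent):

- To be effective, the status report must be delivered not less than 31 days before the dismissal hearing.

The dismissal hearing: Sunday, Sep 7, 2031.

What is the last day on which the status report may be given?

Aug 7, 2031

Counting back 31 calendar days from Sep 7, 2031 gives Aug 7, 2031.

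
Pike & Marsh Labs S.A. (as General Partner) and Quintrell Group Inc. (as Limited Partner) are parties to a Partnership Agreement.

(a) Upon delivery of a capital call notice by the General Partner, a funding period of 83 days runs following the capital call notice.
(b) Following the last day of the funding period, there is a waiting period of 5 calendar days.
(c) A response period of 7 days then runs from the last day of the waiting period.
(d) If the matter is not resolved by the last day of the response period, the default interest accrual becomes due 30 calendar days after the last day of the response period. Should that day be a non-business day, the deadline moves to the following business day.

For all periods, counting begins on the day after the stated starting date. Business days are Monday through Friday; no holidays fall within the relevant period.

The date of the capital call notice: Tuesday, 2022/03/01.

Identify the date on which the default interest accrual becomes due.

The last day of the funding period: 2022/03/01 + 83 days = 2022/05/23.
The last day of the waiting period: 2022/05/23 + 5 days = 2022/05/28.
The last day of the response period: 2022/05/28 + 7 days = 2022/06/04.
The date on which the default interest accrual becomes due: 30 calendar days after 2022/06/04 is 2022/07/04. 2022/07/04 is a Monday, so no roll-forward applies.

2022/07/04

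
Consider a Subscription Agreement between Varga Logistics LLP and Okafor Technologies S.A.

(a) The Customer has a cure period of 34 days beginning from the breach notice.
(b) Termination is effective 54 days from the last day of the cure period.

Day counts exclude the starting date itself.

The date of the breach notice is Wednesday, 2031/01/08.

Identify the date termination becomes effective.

2031/04/06

The last day of the cure period: 34 calendar days after 2031/01/08 is 2031/02/11.
The date termination becomes effective: 2031/02/11 + 54 days = 2031/04/06.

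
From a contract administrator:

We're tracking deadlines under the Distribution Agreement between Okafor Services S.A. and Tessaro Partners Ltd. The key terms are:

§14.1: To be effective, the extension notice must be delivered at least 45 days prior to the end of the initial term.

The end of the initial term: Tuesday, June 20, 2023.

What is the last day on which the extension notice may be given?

May 6, 2023

Counting back 45 calendar days from June 20, 2023 gives May 6, 2023.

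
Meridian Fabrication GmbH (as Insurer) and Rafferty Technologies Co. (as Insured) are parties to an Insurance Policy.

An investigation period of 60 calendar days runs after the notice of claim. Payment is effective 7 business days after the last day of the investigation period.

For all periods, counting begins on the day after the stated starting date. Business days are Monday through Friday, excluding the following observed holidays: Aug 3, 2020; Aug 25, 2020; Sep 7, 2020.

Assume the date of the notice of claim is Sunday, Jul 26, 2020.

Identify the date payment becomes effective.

Oct 5, 2020

The last day of the investigation period: Jul 26, 2020 + 60 days = Sep 24, 2020.
From Thursday, Sep 24, 2020, 7 business days (Sep 25, Sep 28, Sep 29, Sep 30, Oct 1, Oct 2, Oct 5, skipping weekends) brings us to Monday, Oct 5, 2020, which is the date payment becomes effective.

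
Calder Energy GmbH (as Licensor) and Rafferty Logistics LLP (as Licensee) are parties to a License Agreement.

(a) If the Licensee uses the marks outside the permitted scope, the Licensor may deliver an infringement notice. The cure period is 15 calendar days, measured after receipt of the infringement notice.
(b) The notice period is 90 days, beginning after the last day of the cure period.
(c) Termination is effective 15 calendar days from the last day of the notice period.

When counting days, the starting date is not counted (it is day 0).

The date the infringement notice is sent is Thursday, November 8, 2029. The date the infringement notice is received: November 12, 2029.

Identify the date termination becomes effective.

Adding 15 calendar days to November 12, 2029 gives November 27, 2029, which is the last day of the cure period.
The last day of the notice period: 90 calendar days after November 27, 2029 is February 25, 2030.
The date termination becomes effective: February 25, 2030 + 15 days = March 12, 2030.

March 12, 2030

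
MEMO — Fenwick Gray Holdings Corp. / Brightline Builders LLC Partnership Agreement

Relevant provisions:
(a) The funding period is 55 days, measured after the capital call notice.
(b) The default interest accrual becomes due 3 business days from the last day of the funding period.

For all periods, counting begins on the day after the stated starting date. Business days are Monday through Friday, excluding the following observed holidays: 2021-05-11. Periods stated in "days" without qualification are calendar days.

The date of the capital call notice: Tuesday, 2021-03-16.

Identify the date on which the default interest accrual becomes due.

2021-05-14

The last day of the funding period: 2021-03-16 + 55 days = 2021-05-10.
From Monday, 2021-05-10, 3 business days (May 12, May 13, May 14, skipping weekends and the listed holiday on May 11) brings us to Friday, 2021-05-14, which is the date on which the default interest accrual becomes due.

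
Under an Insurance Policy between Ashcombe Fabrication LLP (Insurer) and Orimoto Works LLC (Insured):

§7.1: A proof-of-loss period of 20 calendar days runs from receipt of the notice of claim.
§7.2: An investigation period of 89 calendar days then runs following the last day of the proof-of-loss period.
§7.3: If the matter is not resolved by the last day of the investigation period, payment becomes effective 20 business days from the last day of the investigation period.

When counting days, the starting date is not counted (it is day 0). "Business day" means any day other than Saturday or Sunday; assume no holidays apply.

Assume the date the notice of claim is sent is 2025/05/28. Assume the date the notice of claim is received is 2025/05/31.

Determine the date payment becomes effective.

2025/10/15

The last day of the proof-of-loss period: 20 calendar days after 2025/05/31 is 2025/06/20.
The last day of the investigation period: 89 calendar days after 2025/06/20 is 2025/09/17.
The date payment becomes effective: 20 business days after Wednesday, 2025/09/17, skipping weekends — Sep 18, Sep 19, Sep 22, Sep 23, …, Oct 13, Oct 14, Oct 15 — lands on Wednesday, 2025/10/15.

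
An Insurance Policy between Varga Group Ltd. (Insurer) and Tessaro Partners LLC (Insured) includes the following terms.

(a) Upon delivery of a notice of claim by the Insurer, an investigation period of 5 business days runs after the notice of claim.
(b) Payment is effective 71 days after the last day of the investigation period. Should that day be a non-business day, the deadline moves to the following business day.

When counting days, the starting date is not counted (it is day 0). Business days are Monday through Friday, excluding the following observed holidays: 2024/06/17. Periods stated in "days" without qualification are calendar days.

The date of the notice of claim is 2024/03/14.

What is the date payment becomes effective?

2024/05/31

The last day of the investigation period: 5 business days after Thursday, 2024/03/14, skipping weekends — Mar 15, Mar 18, Mar 19, Mar 20, Mar 21 — lands on Thursday, 2024/03/21.
The date payment becomes effective: 71 calendar days after 2024/03/21 is 2024/05/31. 2024/05/31 is a Friday and is not a listed holiday, so no roll-forward applies.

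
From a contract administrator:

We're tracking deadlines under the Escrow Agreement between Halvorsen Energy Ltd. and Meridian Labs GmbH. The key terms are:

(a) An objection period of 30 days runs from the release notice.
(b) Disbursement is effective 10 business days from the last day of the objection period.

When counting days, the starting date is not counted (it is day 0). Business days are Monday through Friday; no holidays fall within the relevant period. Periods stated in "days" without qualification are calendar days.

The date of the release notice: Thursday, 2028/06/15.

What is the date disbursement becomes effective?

2028/07/28

Adding 30 calendar days to 2028/06/15 gives 2028/07/15, which is the last day of the objection period.
The date disbursement becomes effective: counting 10 business days from Saturday, 2028/07/15 (Jul 17, Jul 18, Jul 19, Jul 20, Jul 21, Jul 24, Jul 25, Jul 26, Jul 27, Jul 28, skipping weekends) reaches Friday, 2028/07/28.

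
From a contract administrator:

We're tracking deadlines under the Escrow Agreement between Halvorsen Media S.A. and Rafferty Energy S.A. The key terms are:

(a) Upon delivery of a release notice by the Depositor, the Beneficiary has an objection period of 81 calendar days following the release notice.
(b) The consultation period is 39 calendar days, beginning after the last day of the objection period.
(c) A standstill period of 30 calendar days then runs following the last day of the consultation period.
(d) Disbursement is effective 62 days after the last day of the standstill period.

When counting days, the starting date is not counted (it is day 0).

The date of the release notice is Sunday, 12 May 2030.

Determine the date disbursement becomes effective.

Adding 81 calendar days to 12 May 2030 gives 1 August 2030, which is the last day of the objection period.
The last day of the consultation period: 39 calendar days after 1 August 2030 is 9 September 2030.
The last day of the standstill period: 30 calendar days after 9 September 2030 is 9 October 2030.
Adding 62 calendar days to 9 October 2030 gives 10 December 2030, which is the date disbursement becomes effective.

10 December 2030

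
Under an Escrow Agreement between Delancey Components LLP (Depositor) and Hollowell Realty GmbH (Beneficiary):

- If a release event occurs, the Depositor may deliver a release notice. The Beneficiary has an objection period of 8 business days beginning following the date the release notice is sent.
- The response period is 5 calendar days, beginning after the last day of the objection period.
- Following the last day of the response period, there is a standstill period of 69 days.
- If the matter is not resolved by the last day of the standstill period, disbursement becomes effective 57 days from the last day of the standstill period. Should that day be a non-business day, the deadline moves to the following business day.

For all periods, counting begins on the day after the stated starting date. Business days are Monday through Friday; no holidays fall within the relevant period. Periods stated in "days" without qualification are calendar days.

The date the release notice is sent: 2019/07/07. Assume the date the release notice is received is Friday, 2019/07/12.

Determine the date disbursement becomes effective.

The last day of the objection period: counting 8 business days from Sunday, 2019/07/07 (Jul 8, Jul 9, Jul 10, Jul 11, Jul 12, Jul 15, Jul 16, Jul 17, skipping weekends) reaches Wednesday, 2019/07/17.
The last day of the response period: 5 calendar days after 2019/07/17 is 2019/07/22.
Adding 69 calendar days to 2019/07/22 gives 2019/09/29, which is the last day of the standstill period.
The date disbursement becomes effective: 57 calendar days after 2019/09/29 is 2019/11/25. 2019/11/25 is a Monday, so no roll-forward applies.

2019/11/25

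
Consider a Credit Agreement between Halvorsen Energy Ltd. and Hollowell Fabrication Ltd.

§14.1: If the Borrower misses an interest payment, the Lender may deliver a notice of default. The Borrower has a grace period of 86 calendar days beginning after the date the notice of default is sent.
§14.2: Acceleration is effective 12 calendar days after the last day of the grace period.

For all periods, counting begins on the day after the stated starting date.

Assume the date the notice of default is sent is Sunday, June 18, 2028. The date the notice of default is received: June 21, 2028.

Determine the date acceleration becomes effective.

The last day of the grace period: 86 calendar days after June 18, 2028 is September 12, 2028.
The date acceleration becomes effective: September 12, 2028 + 12 days = September 24, 2028.

September 24, 2028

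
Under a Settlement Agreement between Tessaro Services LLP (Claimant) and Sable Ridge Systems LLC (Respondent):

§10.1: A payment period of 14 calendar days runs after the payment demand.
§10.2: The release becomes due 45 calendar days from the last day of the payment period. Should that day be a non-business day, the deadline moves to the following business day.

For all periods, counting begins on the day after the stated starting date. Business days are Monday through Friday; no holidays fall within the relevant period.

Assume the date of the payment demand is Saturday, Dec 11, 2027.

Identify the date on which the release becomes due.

The last day of the payment period: Dec 11, 2027 + 14 days = Dec 25, 2027.
Adding 45 calendar days to Dec 25, 2027 gives Feb 8, 2028, which is the date on which the release becomes due. Feb 8, 2028 is a Tuesday, so no roll-forward applies.

Feb 8, 2028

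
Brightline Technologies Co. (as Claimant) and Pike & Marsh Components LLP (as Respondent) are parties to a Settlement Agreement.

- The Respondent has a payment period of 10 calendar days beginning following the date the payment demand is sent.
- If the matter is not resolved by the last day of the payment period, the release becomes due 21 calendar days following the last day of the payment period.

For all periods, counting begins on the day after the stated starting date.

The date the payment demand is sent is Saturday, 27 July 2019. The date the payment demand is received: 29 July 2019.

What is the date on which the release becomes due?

The last day of the payment period: 27 July 2019 + 10 days = 6 August 2019.
Adding 21 calendar days to 6 August 2019 gives 27 August 2019, which is the date on which the release becomes due.

27 August 2019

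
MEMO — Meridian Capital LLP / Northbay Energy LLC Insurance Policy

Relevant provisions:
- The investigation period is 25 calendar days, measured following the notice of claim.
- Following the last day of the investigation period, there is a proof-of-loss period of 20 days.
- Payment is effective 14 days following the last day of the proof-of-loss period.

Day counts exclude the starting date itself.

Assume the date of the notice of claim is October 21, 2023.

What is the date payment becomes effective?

December 19, 2023

The last day of the investigation period: October 21, 2023 + 25 days = November 15, 2023.
The last day of the proof-of-loss period: November 15, 2023 + 20 days = December 5, 2023.
The date payment becomes effective: December 5, 2023 + 14 days = December 19, 2023.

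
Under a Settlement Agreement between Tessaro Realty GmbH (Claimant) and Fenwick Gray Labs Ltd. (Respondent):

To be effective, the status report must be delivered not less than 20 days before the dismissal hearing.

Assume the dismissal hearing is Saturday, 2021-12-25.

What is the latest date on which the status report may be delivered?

Counting back 20 calendar days from 2021-12-25 gives 2021-12-05.

2021-12-05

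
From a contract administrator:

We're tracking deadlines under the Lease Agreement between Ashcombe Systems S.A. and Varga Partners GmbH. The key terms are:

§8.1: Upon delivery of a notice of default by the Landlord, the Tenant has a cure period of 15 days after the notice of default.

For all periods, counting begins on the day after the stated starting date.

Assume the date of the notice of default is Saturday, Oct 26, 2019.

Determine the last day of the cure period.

Nov 10, 2019

The last day of the cure period: 15 calendar days after Oct 26, 2019 is Nov 10, 2019.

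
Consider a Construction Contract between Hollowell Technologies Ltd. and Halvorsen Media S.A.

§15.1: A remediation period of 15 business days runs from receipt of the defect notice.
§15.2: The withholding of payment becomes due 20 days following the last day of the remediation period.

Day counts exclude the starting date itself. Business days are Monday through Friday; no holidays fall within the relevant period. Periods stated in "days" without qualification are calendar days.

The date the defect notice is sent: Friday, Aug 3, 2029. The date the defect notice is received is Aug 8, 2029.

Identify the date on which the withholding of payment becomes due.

Sep 18, 2029

From Wednesday, Aug 8, 2029, 15 business days (Aug 9, Aug 10, Aug 13, Aug 14, …, Aug 27, Aug 28, Aug 29, skipping weekends) brings us to Wednesday, Aug 29, 2029, which is the last day of the remediation period.
Adding 20 calendar days to Aug 29, 2029 gives Sep 18, 2029, which is the date on which the withholding of payment becomes due.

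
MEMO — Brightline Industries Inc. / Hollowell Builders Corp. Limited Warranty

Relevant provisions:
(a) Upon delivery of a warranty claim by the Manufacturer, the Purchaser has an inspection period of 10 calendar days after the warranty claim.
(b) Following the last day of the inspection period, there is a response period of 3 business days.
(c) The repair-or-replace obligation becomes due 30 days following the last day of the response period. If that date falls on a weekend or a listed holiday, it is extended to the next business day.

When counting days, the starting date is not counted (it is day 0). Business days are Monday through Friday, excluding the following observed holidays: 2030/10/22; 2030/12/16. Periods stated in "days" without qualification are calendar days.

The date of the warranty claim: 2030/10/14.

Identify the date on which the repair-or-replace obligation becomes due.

The last day of the inspection period: 2030/10/14 + 10 days = 2030/10/24.
The last day of the response period: counting 3 business days from Thursday, 2030/10/24 (Oct 25, Oct 28, Oct 29, skipping weekends) reaches Tuesday, 2030/10/29.
Adding 30 calendar days to 2030/10/29 gives 2030/11/28, which is the date on which the repair-or-replace obligation becomes due. 2030/11/28 is a Thursday and is not a listed holiday, so no roll-forward applies.

2030/11/28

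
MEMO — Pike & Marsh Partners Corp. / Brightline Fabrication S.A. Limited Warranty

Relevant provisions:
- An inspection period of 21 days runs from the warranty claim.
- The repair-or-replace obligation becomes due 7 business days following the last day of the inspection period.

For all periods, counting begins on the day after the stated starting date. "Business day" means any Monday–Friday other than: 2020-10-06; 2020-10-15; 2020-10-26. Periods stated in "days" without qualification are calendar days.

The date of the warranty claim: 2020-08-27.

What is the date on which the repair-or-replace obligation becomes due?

The last day of the inspection period: 21 calendar days after 2020-08-27 is 2020-09-17.
The date on which the repair-or-replace obligation becomes due: counting 7 business days from Thursday, 2020-09-17 (Sep 18, Sep 21, Sep 22, Sep 23, Sep 24, Sep 25, Sep 28, skipping weekends) reaches Monday, 2020-09-28.

2020-09-28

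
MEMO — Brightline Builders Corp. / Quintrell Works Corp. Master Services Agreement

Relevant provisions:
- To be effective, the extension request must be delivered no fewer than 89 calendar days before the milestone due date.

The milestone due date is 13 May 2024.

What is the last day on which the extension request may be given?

14 February 2024

13 May 2024 minus 89 days is 14 February 2024.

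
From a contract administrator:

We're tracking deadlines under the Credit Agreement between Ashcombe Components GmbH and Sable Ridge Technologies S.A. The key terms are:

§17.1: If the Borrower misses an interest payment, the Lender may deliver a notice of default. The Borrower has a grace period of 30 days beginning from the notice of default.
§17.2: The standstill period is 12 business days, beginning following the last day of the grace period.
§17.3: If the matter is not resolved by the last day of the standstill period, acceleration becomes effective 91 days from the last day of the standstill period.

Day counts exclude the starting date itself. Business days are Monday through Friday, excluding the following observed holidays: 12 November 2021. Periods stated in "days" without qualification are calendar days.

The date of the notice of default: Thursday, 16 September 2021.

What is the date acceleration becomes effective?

The last day of the grace period: 30 calendar days after 16 September 2021 is 16 October 2021.
The last day of the standstill period: counting 12 business days from Saturday, 16 October 2021 (Oct 18, Oct 19, Oct 20, Oct 21, …, Oct 29, Nov 1, Nov 2, skipping weekends) reaches Tuesday, 2 November 2021.
The date acceleration becomes effective: 2 November 2021 + 91 days = 1 February 2022.

1 February 2022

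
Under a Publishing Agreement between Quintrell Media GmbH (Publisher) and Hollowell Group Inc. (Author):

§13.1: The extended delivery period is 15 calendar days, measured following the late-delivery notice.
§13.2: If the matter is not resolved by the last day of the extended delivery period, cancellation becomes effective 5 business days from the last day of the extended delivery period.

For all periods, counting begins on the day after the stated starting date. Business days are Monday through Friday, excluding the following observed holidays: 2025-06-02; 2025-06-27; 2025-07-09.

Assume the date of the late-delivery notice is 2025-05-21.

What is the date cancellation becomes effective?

2025-06-12

The last day of the extended delivery period: 15 calendar days after 2025-05-21 is 2025-06-05.
From Thursday, 2025-06-05, 5 business days (Jun 6, Jun 9, Jun 10, Jun 11, Jun 12, skipping weekends) brings us to Thursday, 2025-06-12, which is the date cancellation becomes effective.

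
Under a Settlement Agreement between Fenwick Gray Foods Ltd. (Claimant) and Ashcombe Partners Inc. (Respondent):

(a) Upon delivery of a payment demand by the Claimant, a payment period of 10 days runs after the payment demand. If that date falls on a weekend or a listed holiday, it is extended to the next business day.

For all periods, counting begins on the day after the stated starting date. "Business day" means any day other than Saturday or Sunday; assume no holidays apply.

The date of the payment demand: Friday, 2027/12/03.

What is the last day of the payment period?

Adding 10 calendar days to 2027/12/03 gives 2027/12/13, which is the last day of the payment period. 2027/12/13 is a Monday, so no roll-forward applies.

2027/12/13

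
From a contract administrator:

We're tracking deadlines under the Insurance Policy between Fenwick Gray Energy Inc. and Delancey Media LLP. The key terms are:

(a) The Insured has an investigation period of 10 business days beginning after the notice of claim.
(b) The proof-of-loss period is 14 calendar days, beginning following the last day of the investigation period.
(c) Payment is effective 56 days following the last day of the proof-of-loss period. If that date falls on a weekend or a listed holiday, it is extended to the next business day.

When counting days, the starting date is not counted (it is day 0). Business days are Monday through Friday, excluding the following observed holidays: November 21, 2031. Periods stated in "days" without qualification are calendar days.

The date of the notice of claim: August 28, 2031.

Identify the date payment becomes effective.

The last day of the investigation period: 10 business days after Thursday, August 28, 2031, skipping weekends — Aug 29, Sep 1, Sep 2, Sep 3, Sep 4, Sep 5, Sep 8, Sep 9, Sep 10, Sep 11 — lands on Thursday, September 11, 2031.
The last day of the proof-of-loss period: 14 calendar days after September 11, 2031 is September 25, 2031.
Adding 56 calendar days to September 25, 2031 gives November 20, 2031, which is the date payment becomes effective. November 20, 2031 is a Thursday and is not a listed holiday, so no roll-forward applies.

November 20, 2031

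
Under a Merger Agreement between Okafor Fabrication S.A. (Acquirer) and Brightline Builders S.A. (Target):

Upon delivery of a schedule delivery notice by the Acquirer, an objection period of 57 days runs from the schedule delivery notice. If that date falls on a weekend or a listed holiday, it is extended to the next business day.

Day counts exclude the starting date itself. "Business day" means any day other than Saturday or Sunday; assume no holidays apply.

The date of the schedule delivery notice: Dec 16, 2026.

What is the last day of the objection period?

Feb 11, 2027

Adding 57 calendar days to Dec 16, 2026 gives Feb 11, 2027, which is the last day of the objection period. Feb 11, 2027 is a Thursday, so no roll-forward applies.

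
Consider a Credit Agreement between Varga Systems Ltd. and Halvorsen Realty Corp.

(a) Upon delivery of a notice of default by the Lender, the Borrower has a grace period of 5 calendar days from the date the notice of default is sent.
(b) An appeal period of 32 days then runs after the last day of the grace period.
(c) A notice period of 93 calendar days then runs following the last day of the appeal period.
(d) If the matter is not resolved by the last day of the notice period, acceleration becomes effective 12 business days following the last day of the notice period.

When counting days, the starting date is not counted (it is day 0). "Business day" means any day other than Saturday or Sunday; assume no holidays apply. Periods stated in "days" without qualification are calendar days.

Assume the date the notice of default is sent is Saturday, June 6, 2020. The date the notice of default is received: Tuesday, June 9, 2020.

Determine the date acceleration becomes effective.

The last day of the grace period: 5 calendar days after June 6, 2020 is June 11, 2020.
Adding 32 calendar days to June 11, 2020 gives July 13, 2020, which is the last day of the appeal period.
The last day of the notice period: July 13, 2020 + 93 days = October 14, 2020.
The date acceleration becomes effective: 12 business days after Wednesday, October 14, 2020, skipping weekends — Oct 15, Oct 16, Oct 19, Oct 20, …, Oct 28, Oct 29, Oct 30 — lands on Friday, October 30, 2020.

October 30, 2020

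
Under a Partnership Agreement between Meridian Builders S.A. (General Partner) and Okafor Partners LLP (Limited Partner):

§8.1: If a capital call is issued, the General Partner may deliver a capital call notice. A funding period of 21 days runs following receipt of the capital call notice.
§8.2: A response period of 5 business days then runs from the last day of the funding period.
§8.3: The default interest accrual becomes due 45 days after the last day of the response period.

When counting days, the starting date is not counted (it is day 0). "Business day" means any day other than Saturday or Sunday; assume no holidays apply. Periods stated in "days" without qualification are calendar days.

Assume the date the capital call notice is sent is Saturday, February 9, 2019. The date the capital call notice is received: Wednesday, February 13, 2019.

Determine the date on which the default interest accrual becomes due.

The last day of the funding period: February 13, 2019 + 21 days = March 6, 2019.
From Wednesday, March 6, 2019, 5 business days (Mar 7, Mar 8, Mar 11, Mar 12, Mar 13, skipping weekends) brings us to Wednesday, March 13, 2019, which is the last day of the response period.
Adding 45 calendar days to March 13, 2019 gives April 27, 2019, which is the date on which the default interest accrual becomes due.

April 27, 2019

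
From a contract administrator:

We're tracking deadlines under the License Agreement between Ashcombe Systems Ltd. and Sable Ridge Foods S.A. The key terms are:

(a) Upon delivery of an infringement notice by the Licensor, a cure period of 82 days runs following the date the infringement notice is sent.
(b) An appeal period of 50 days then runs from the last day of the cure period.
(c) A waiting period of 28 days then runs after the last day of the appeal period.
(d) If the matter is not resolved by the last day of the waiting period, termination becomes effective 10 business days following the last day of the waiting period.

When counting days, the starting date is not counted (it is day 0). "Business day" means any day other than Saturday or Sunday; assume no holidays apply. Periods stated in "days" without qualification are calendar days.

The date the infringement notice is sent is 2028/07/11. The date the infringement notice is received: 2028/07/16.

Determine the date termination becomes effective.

2029/01/01

The last day of the cure period: 2028/07/11 + 82 days = 2028/10/01.
The last day of the appeal period: 2028/10/01 + 50 days = 2028/11/20.
Adding 28 calendar days to 2028/11/20 gives 2028/12/18, which is the last day of the waiting period.
From Monday, 2028/12/18, 10 business days (Dec 19, Dec 20, Dec 21, Dec 22, Dec 25, Dec 26, Dec 27, Dec 28, Dec 29, Jan 1, skipping weekends) brings us to Monday, 2029/01/01, which is the date termination becomes effective.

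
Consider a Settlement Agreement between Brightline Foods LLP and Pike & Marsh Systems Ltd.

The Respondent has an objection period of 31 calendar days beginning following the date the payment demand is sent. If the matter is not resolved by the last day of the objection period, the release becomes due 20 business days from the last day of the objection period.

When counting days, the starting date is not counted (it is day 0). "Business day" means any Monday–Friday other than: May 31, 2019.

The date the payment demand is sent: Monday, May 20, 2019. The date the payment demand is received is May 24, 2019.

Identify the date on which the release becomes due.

July 18, 2019

The last day of the objection period: 31 calendar days after May 20, 2019 is June 20, 2019.
From Thursday, June 20, 2019, 20 business days (Jun 21, Jun 24, Jun 25, Jun 26, …, Jul 16, Jul 17, Jul 18, skipping weekends) brings us to Thursday, July 18, 2019, which is the date on which the release becomes due.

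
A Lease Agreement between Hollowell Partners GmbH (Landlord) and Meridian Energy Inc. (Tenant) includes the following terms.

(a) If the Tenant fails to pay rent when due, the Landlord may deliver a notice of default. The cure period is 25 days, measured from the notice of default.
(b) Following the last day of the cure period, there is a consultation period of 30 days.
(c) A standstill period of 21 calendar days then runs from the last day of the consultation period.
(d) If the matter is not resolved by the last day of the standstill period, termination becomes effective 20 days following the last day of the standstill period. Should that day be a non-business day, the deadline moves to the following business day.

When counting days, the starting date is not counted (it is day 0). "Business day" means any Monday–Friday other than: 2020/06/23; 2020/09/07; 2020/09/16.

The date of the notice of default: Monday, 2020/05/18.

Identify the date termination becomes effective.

2020/08/24

The last day of the cure period: 25 calendar days after 2020/05/18 is 2020/06/12.
The last day of the consultation period: 30 calendar days after 2020/06/12 is 2020/07/12.
Adding 21 calendar days to 2020/07/12 gives 2020/08/02, which is the last day of the standstill period.
Adding 20 calendar days to 2020/08/02 gives 2020/08/22, which is the date termination becomes effective. That falls on a Saturday, so it rolls to the next business day, Monday, 2020/08/24.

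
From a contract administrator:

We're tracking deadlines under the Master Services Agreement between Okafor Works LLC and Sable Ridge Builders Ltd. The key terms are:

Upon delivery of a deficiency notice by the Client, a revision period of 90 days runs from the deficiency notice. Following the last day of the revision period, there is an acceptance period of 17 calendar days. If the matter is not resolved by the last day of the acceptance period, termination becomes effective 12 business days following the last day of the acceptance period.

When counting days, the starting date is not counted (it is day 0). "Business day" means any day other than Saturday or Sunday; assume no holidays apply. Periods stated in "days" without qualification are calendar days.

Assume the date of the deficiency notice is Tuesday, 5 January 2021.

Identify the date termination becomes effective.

The last day of the revision period: 5 January 2021 + 90 days = 5 April 2021.
Adding 17 calendar days to 5 April 2021 gives 22 April 2021, which is the last day of the acceptance period.
The date termination becomes effective: counting 12 business days from Thursday, 22 April 2021 (Apr 23, Apr 26, Apr 27, Apr 28, …, May 6, May 7, May 10, skipping weekends) reaches Monday, 10 May 2021.

10 May 2021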